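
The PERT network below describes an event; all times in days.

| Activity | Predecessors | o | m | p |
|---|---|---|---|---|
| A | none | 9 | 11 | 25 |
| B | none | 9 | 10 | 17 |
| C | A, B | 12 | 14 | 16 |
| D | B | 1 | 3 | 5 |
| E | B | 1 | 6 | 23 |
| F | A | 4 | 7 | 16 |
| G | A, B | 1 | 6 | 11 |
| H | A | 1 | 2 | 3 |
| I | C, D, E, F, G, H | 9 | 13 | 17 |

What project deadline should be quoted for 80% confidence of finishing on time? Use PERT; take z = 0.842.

te_A = (9 + 4·11 + 25)/6 = 78/6 = 13; σ²_A = ((25−9)/6)² = 7.111
te_B = (9 + 4·10 + 17)/6 = 66/6 = 11; σ²_B = ((17−9)/6)² = 1.778
te_C = (12 + 4·14 + 16)/6 = 84/6 = 14; σ²_C = ((16−12)/6)² = 0.444
te_D = (1 + 4·3 + 5)/6 = 18/6 = 3; σ²_D = ((5−1)/6)² = 0.444
te_E = (1 + 4·6 + 23)/6 = 48/6 = 8; σ²_E = ((23−1)/6)² = 13.444
te_F = (4 + 4·7 + 16)/6 = 48/6 = 8; σ²_F = ((16−4)/6)² = 4.000
te_G = (1 + 4·6 + 11)/6 = 36/6 = 6; σ²_G = ((11−1)/6)² = 2.778
te_H = (1 + 4·2 + 3)/6 = 12/6 = 2; σ²_H = ((3−1)/6)² = 0.111
te_I = (9 + 4·13 + 17)/6 = 78/6 = 13; σ²_I = ((17−9)/6)² = 1.778

Forward pass:
ES_A = 0; EF_A = 13
ES_B = 0; EF_B = 11
ES_C = max(EF_A=13, EF_B=11) = 13; EF_C = 13+14 = 27
ES_D = 11; EF_D = 11+3 = 14
ES_E = 11; EF_E = 11+8 = 19
ES_F = 13; EF_F = 13+8 = 21
ES_G = max(EF_A=13, EF_B=11) = 13; EF_G = 13+6 = 19
ES_H = 13; EF_H = 13+2 = 15
ES_I = max(EF_C=27, EF_D=14, EF_E=19, EF_F=21, EF_G=19, EF_H=15) = 27; EF_I = 27+13 = 40
Expected project duration μ = 40 days. Critical path: A → C → I.

Variance along critical path = 7.111 + 0.444 + 1.778 = 9.333; σ = 3.055 days.
D = μ + z·σ = 40 + 0.842·3.055 = 42.6 days

42.6 days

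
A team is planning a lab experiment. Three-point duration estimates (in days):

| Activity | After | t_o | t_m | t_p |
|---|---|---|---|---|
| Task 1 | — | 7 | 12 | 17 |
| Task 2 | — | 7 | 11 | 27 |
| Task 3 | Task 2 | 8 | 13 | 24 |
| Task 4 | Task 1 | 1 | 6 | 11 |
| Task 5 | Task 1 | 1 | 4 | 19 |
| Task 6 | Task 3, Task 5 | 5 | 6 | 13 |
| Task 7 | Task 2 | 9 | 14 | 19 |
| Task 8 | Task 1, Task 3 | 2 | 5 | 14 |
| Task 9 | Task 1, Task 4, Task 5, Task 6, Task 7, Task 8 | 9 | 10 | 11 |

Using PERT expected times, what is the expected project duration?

44 days

te_Task 1 = (7 + 4·12 + 17)/6 = 72/6 = 12
te_Task 2 = (7 + 4·11 + 27)/6 = 78/6 = 13
te_Task 3 = (8 + 4·13 + 24)/6 = 84/6 = 14
te_Task 4 = (1 + 4·6 + 11)/6 = 36/6 = 6
te_Task 5 = (1 + 4·4 + 19)/6 = 36/6 = 6
te_Task 6 = (5 + 4·6 + 13)/6 = 42/6 = 7
te_Task 7 = (9 + 4·14 + 19)/6 = 84/6 = 14
te_Task 8 = (2 + 4·5 + 14)/6 = 36/6 = 6
te_Task 9 = (9 + 4·10 + 11)/6 = 60/6 = 10

Forward pass:
ES_Task 1 = 0; EF_Task 1 = 12
ES_Task 2 = 0; EF_Task 2 = 13
ES_Task 3 = 13; EF_Task 3 = 13+14 = 27
ES_Task 4 = 12; EF_Task 4 = 12+6 = 18
ES_Task 5 = 12; EF_Task 5 = 12+6 = 18
ES_Task 6 = max(EF_Task 3=27, EF_Task 5=18) = 27; EF_Task 6 = 27+7 = 34
ES_Task 7 = 13; EF_Task 7 = 13+14 = 27
ES_Task 8 = max(EF_Task 1=12, EF_Task 3=27) = 27; EF_Task 8 = 27+6 = 33
ES_Task 9 = max(EF_Task 1=12, EF_Task 4=18, EF_Task 5=18, EF_Task 6=34, EF_Task 7=27, EF_Task 8=33) = 34; EF_Task 9 = 34+10 = 44
Expected project duration μ = 44 days. Critical path: Task 2 → Task 3 → Task 6 → Task 9.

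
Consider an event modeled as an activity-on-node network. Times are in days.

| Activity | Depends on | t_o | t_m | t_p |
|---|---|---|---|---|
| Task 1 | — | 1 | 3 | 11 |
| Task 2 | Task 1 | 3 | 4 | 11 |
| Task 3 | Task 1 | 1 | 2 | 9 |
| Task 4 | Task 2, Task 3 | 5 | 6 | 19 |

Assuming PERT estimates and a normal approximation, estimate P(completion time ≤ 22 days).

0.943

te_Task 1 = (1 + 4·3 + 11)/6 = 24/6 = 4; σ²_Task 1 = ((11−1)/6)² = 2.778
te_Task 2 = (3 + 4·4 + 11)/6 = 30/6 = 5; σ²_Task 2 = ((11−3)/6)² = 1.778
te_Task 3 = (1 + 4·2 + 9)/6 = 18/6 = 3; σ²_Task 3 = ((9−1)/6)² = 1.778
te_Task 4 = (5 + 4·6 + 19)/6 = 48/6 = 8; σ²_Task 4 = ((19−5)/6)² = 5.444

Forward pass:
ES_Task 1 = 0; EF_Task 1 = 4
ES_Task 2 = 4; EF_Task 2 = 4+5 = 9
ES_Task 3 = 4; EF_Task 3 = 4+3 = 7
ES_Task 4 = max(EF_Task 2=9, EF_Task 3=7) = 9; EF_Task 4 = 9+8 = 17
Expected project duration μ = 17 days. Critical path: Task 1 → Task 2 → Task 4.

Variance along critical path = 2.778 + 1.778 + 5.444 = 10.000; σ = √10.000 = 3.162 days.
Z = (22 − 17) / 3.162 = 1.581
P(T ≤ 22) = Φ(1.581) ≈ 0.943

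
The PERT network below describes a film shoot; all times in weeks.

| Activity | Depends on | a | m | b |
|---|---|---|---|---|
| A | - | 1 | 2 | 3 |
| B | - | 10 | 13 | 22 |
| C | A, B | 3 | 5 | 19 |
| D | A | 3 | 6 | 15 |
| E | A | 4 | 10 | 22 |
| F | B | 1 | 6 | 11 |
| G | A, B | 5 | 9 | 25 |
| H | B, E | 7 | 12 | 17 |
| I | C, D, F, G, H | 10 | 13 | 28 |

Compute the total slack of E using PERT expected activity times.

te_A = (1 + 4·2 + 3)/6 = 12/6 = 2
te_B = (10 + 4·13 + 22)/6 = 84/6 = 14
te_C = (3 + 4·5 + 19)/6 = 42/6 = 7
te_D = (3 + 4·6 + 15)/6 = 42/6 = 7
te_E = (4 + 4·10 + 22)/6 = 66/6 = 11
te_F = (1 + 4·6 + 11)/6 = 36/6 = 6
te_G = (5 + 4·9 + 25)/6 = 66/6 = 11
te_H = (7 + 4·12 + 17)/6 = 72/6 = 12
te_I = (10 + 4·13 + 28)/6 = 90/6 = 15

Forward pass:
ES_A = 0; EF_A = 2
ES_B = 0; EF_B = 14
ES_C = max(EF_A=2, EF_B=14) = 14; EF_C = 14+7 = 21
ES_D = 2; EF_D = 2+7 = 9
ES_E = 2; EF_E = 2+11 = 13
ES_F = 14; EF_F = 14+6 = 20
ES_G = max(EF_A=2, EF_B=14) = 14; EF_G = 14+11 = 25
ES_H = max(EF_B=14, EF_E=13) = 14; EF_H = 14+12 = 26
ES_I = max(EF_C=21, EF_D=9, EF_F=20, EF_G=25, EF_H=26) = 26; EF_I = 26+15 = 41
Expected project duration μ = 41 weeks. Critical path: B → H → I.

Backward pass:
LF_I = 41; LS_I = 41−15 = 26
LF_H = LS_I = 26; LS_H = 26−12 = 14
LF_G = LS_I = 26; LS_G = 26−11 = 15
LF_F = LS_I = 26; LS_F = 26−6 = 20
LF_E = LS_H = 14; LS_E = 14−11 = 3
LF_D = LS_I = 26; LS_D = 26−7 = 19
LF_C = LS_I = 26; LS_C = 26−7 = 19
LF_B = min(LS_C=19, LS_F=20, LS_G=15, LS_H=14) = 14; LS_B = 14−14 = 0
LF_A = min(LS_C=19, LS_D=19, LS_E=3, LS_G=15) = 3; LS_A = 3−2 = 1
Slack_E = LS_E − ES_E = 3 − 2 = 1

1 weeks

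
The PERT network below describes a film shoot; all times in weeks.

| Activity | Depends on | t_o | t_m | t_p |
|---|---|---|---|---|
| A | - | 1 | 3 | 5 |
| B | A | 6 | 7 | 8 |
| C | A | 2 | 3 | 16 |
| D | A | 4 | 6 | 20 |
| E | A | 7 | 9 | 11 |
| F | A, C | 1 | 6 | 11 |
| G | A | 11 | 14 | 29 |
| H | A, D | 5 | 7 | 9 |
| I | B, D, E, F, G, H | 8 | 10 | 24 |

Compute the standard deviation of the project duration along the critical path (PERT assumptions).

4.07 weeks

te_A = (1 + 4·3 + 5)/6 = 18/6 = 3; σ²_A = ((5−1)/6)² = 0.444
te_B = (6 + 4·7 + 8)/6 = 42/6 = 7; σ²_B = ((8−6)/6)² = 0.111
te_C = (2 + 4·3 + 16)/6 = 30/6 = 5; σ²_C = ((16−2)/6)² = 5.444
te_D = (4 + 4·6 + 20)/6 = 48/6 = 8; σ²_D = ((20−4)/6)² = 7.111
te_E = (7 + 4·9 + 11)/6 = 54/6 = 9; σ²_E = ((11−7)/6)² = 0.444
te_F = (1 + 4·6 + 11)/6 = 36/6 = 6; σ²_F = ((11−1)/6)² = 2.778
te_G = (11 + 4·14 + 29)/6 = 96/6 = 16; σ²_G = ((29−11)/6)² = 9.000
te_H = (5 + 4·7 + 9)/6 = 42/6 = 7; σ²_H = ((9−5)/6)² = 0.444
te_I = (8 + 4·10 + 24)/6 = 72/6 = 12; σ²_I = ((24−8)/6)² = 7.111

Forward pass:
ES_A = 0; EF_A = 3
ES_B = 3; EF_B = 3+7 = 10
ES_C = 3; EF_C = 3+5 = 8
ES_D = 3; EF_D = 3+8 = 11
ES_E = 3; EF_E = 3+9 = 12
ES_F = max(EF_A=3, EF_C=8) = 8; EF_F = 8+6 = 14
ES_G = 3; EF_G = 3+16 = 19
ES_H = max(EF_A=3, EF_D=11) = 11; EF_H = 11+7 = 18
ES_I = max(EF_B=10, EF_D=11, EF_E=12, EF_F=14, EF_G=19, EF_H=18) = 19; EF_I = 19+12 = 31
Expected project duration μ = 31 weeks. Critical path: A → G → I.

Variance along critical path = 0.444 + 9.000 + 7.111 = 16.556
σ = √16.556 = 4.069 weeks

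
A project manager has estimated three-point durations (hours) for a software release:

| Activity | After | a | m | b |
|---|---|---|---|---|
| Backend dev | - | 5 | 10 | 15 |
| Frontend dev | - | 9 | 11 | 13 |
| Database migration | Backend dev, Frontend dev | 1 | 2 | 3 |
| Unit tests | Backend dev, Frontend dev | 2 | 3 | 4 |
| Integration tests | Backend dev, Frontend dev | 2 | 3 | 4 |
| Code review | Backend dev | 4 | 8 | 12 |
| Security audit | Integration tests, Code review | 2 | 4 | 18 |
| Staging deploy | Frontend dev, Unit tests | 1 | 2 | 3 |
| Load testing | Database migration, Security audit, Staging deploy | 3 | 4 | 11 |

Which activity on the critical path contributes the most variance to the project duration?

Security audit

te_Backend dev = (5 + 4·10 + 15)/6 = 60/6 = 10; σ²_Backend dev = ((15−5)/6)² = 2.778
te_Frontend dev = (9 + 4·11 + 13)/6 = 66/6 = 11; σ²_Frontend dev = ((13−9)/6)² = 0.444
te_Database migration = (1 + 4·2 + 3)/6 = 12/6 = 2; σ²_Database migration = ((3−1)/6)² = 0.111
te_Unit tests = (2 + 4·3 + 4)/6 = 18/6 = 3; σ²_Unit tests = ((4−2)/6)² = 0.111
te_Integration tests = (2 + 4·3 + 4)/6 = 18/6 = 3; σ²_Integration tests = ((4−2)/6)² = 0.111
te_Code review = (4 + 4·8 + 12)/6 = 48/6 = 8; σ²_Code review = ((12−4)/6)² = 1.778
te_Security audit = (2 + 4·4 + 18)/6 = 36/6 = 6; σ²_Security audit = ((18−2)/6)² = 7.111
te_Staging deploy = (1 + 4·2 + 3)/6 = 12/6 = 2; σ²_Staging deploy = ((3−1)/6)² = 0.111
te_Load testing = (3 + 4·4 + 11)/6 = 30/6 = 5; σ²_Load testing = ((11−3)/6)² = 1.778

Forward pass:
ES_Backend dev = 0; EF_Backend dev = 10
ES_Frontend dev = 0; EF_Frontend dev = 11
ES_Database migration = max(EF_Backend dev=10, EF_Frontend dev=11) = 11; EF_Database migration = 11+2 = 13
ES_Unit tests = max(EF_Backend dev=10, EF_Frontend dev=11) = 11; EF_Unit tests = 11+3 = 14
ES_Integration tests = max(EF_Backend dev=10, EF_Frontend dev=11) = 11; EF_Integration tests = 11+3 = 14
ES_Code review = 10; EF_Code review = 10+8 = 18
ES_Security audit = max(EF_Integration tests=14, EF_Code review=18) = 18; EF_Security audit = 18+6 = 24
ES_Staging deploy = max(EF_Frontend dev=11, EF_Unit tests=14) = 14; EF_Staging deploy = 14+2 = 16
ES_Load testing = max(EF_Database migration=13, EF_Security audit=24, EF_Staging deploy=16) = 24; EF_Load testing = 24+5 = 29
Expected project duration μ = 29 hours. Critical path: Backend dev → Code review → Security audit → Load testing.

Variances on critical path: σ²_Backend dev=2.778, σ²_Code review=1.778, σ²_Security audit=7.111, σ²_Load testing=1.778.
Largest is σ²_Security audit = 7.111.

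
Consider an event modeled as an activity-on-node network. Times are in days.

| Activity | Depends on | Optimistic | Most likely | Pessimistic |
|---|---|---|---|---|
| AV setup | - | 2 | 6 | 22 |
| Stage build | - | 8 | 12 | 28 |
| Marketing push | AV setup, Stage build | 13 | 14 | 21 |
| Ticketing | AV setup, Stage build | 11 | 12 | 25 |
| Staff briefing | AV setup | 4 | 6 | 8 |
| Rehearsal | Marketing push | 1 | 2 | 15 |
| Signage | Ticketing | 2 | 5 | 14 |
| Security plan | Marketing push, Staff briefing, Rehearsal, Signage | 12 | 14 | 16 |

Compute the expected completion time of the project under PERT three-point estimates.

48 days

te_AV setup = (2 + 4·6 + 22)/6 = 48/6 = 8
te_Stage build = (8 + 4·12 + 28)/6 = 84/6 = 14
te_Marketing push = (13 + 4·14 + 21)/6 = 90/6 = 15
te_Ticketing = (11 + 4·12 + 25)/6 = 84/6 = 14
te_Staff briefing = (4 + 4·6 + 8)/6 = 36/6 = 6
te_Rehearsal = (1 + 4·2 + 15)/6 = 24/6 = 4
te_Signage = (2 + 4·5 + 14)/6 = 36/6 = 6
te_Security plan = (12 + 4·14 + 16)/6 = 84/6 = 14

Forward pass:
ES_AV setup = 0; EF_AV setup = 8
ES_Stage build = 0; EF_Stage build = 14
ES_Marketing push = max(EF_AV setup=8, EF_Stage build=14) = 14; EF_Marketing push = 14+15 = 29
ES_Ticketing = max(EF_AV setup=8, EF_Stage build=14) = 14; EF_Ticketing = 14+14 = 28
ES_Staff briefing = 8; EF_Staff briefing = 8+6 = 14
ES_Rehearsal = 29; EF_Rehearsal = 29+4 = 33
ES_Signage = 28; EF_Signage = 28+6 = 34
ES_Security plan = max(EF_Marketing push=29, EF_Staff briefing=14, EF_Rehearsal=33, EF_Signage=34) = 34; EF_Security plan = 34+14 = 48
Expected project duration μ = 48 days. Critical path: Stage build → Ticketing → Signage → Security plan.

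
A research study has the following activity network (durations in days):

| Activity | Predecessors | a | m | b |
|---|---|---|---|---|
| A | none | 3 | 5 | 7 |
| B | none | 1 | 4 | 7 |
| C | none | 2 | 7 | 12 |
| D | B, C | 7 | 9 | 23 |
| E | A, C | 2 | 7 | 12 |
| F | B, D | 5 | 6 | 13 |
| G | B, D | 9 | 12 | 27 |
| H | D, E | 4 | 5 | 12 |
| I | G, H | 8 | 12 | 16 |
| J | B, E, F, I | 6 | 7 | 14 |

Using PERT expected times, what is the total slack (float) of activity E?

12 days

te_A = (3 + 4·5 + 7)/6 = 30/6 = 5
te_B = (1 + 4·4 + 7)/6 = 24/6 = 4
te_C = (2 + 4·7 + 12)/6 = 42/6 = 7
te_D = (7 + 4·9 + 23)/6 = 66/6 = 11
te_E = (2 + 4·7 + 12)/6 = 42/6 = 7
te_F = (5 + 4·6 + 13)/6 = 42/6 = 7
te_G = (9 + 4·12 + 27)/6 = 84/6 = 14
te_H = (4 + 4·5 + 12)/6 = 36/6 = 6
te_I = (8 + 4·12 + 16)/6 = 72/6 = 12
te_J = (6 + 4·7 + 14)/6 = 48/6 = 8

Forward pass:
ES_A = 0; EF_A = 5
ES_B = 0; EF_B = 4
ES_C = 0; EF_C = 7
ES_D = max(EF_B=4, EF_C=7) = 7; EF_D = 7+11 = 18
ES_E = max(EF_A=5, EF_C=7) = 7; EF_E = 7+7 = 14
ES_F = max(EF_B=4, EF_D=18) = 18; EF_F = 18+7 = 25
ES_G = max(EF_B=4, EF_D=18) = 18; EF_G = 18+14 = 32
ES_H = max(EF_D=18, EF_E=14) = 18; EF_H = 18+6 = 24
ES_I = max(EF_G=32, EF_H=24) = 32; EF_I = 32+12 = 44
ES_J = max(EF_B=4, EF_E=14, EF_F=25, EF_I=44) = 44; EF_J = 44+8 = 52
Expected project duration μ = 52 days. Critical path: C → D → G → I → J.

Backward pass:
LF_J = 52; LS_J = 52−8 = 44
LF_I = LS_J = 44; LS_I = 44−12 = 32
LF_H = LS_I = 32; LS_H = 32−6 = 26
LF_G = LS_I = 32; LS_G = 32−14 = 18
LF_F = LS_J = 44; LS_F = 44−7 = 37
LF_E = min(LS_H=26, LS_J=44) = 26; LS_E = 26−7 = 19
LF_D = min(LS_F=37, LS_G=18, LS_H=26) = 18; LS_D = 18−11 = 7
LF_C = min(LS_D=7, LS_E=19) = 7; LS_C = 7−7 = 0
LF_B = min(LS_D=7, LS_F=37, LS_G=18, LS_J=44) = 7; LS_B = 7−4 = 3
LF_A = LS_E = 19; LS_A = 19−5 = 14
Slack_E = LS_E − ES_E = 19 − 7 = 12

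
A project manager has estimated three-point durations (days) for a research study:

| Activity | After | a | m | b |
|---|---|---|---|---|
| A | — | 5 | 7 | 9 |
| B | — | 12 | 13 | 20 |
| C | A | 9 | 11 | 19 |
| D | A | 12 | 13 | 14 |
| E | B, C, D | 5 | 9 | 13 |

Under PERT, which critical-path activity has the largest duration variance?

te_A = (5 + 4·7 + 9)/6 = 42/6 = 7; σ²_A = ((9−5)/6)² = 0.444
te_B = (12 + 4·13 + 20)/6 = 84/6 = 14; σ²_B = ((20−12)/6)² = 1.778
te_C = (9 + 4·11 + 19)/6 = 72/6 = 12; σ²_C = ((19−9)/6)² = 2.778
te_D = (12 + 4·13 + 14)/6 = 78/6 = 13; σ²_D = ((14−12)/6)² = 0.111
te_E = (5 + 4·9 + 13)/6 = 54/6 = 9; σ²_E = ((13−5)/6)² = 1.778

Forward pass:
ES_A = 0; EF_A = 7
ES_B = 0; EF_B = 14
ES_C = 7; EF_C = 7+12 = 19
ES_D = 7; EF_D = 7+13 = 20
ES_E = max(EF_B=14, EF_C=19, EF_D=20) = 20; EF_E = 20+9 = 29
Expected project duration μ = 29 days. Critical path: A → D → E.

Variances on critical path: σ²_A=0.444, σ²_D=0.111, σ²_E=1.778.
Largest is σ²_E = 1.778.

E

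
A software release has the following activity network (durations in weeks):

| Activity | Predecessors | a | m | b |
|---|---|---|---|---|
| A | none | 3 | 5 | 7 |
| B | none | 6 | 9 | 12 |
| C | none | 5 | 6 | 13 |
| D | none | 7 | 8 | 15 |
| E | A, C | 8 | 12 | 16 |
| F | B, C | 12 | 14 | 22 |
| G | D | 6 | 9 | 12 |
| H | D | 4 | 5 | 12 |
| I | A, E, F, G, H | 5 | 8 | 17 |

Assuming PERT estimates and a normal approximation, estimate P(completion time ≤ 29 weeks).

0.076

te_A = (3 + 4·5 + 7)/6 = 30/6 = 5; σ²_A = ((7−3)/6)² = 0.444
te_B = (6 + 4·9 + 12)/6 = 54/6 = 9; σ²_B = ((12−6)/6)² = 1.000
te_C = (5 + 4·6 + 13)/6 = 42/6 = 7; σ²_C = ((13−5)/6)² = 1.778
te_D = (7 + 4·8 + 15)/6 = 54/6 = 9; σ²_D = ((15−7)/6)² = 1.778
te_E = (8 + 4·12 + 16)/6 = 72/6 = 12; σ²_E = ((16−8)/6)² = 1.778
te_F = (12 + 4·14 + 22)/6 = 90/6 = 15; σ²_F = ((22−12)/6)² = 2.778
te_G = (6 + 4·9 + 12)/6 = 54/6 = 9; σ²_G = ((12−6)/6)² = 1.000
te_H = (4 + 4·5 + 12)/6 = 36/6 = 6; σ²_H = ((12−4)/6)² = 1.778
te_I = (5 + 4·8 + 17)/6 = 54/6 = 9; σ²_I = ((17−5)/6)² = 4.000

Forward pass:
ES_A = 0; EF_A = 5
ES_B = 0; EF_B = 9
ES_C = 0; EF_C = 7
ES_D = 0; EF_D = 9
ES_E = max(EF_A=5, EF_C=7) = 7; EF_E = 7+12 = 19
ES_F = max(EF_B=9, EF_C=7) = 9; EF_F = 9+15 = 24
ES_G = 9; EF_G = 9+9 = 18
ES_H = 9; EF_H = 9+6 = 15
ES_I = max(EF_A=5, EF_E=19, EF_F=24, EF_G=18, EF_H=15) = 24; EF_I = 24+9 = 33
Expected project duration μ = 33 weeks. Critical path: B → F → I.

Variance along critical path = 1.000 + 2.778 + 4.000 = 7.778; σ = √7.778 = 2.789 weeks.
Z = (29 − 33) / 2.789 = -1.434
P(T ≤ 29) = Φ(-1.434) ≈ 0.076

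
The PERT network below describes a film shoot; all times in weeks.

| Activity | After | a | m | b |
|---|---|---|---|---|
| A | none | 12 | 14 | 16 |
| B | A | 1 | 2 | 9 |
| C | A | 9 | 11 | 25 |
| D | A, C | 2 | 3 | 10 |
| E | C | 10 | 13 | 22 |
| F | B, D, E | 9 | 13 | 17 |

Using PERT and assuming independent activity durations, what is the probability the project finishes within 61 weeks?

te_A = (12 + 4·14 + 16)/6 = 84/6 = 14; σ²_A = ((16−12)/6)² = 0.444
te_B = (1 + 4·2 + 9)/6 = 18/6 = 3; σ²_B = ((9−1)/6)² = 1.778
te_C = (9 + 4·11 + 25)/6 = 78/6 = 13; σ²_C = ((25−9)/6)² = 7.111
te_D = (2 + 4·3 + 10)/6 = 24/6 = 4; σ²_D = ((10−2)/6)² = 1.778
te_E = (10 + 4·13 + 22)/6 = 84/6 = 14; σ²_E = ((22−10)/6)² = 4.000
te_F = (9 + 4·13 + 17)/6 = 78/6 = 13; σ²_F = ((17−9)/6)² = 1.778

Forward pass:
ES_A = 0; EF_A = 14
ES_B = 14; EF_B = 14+3 = 17
ES_C = 14; EF_C = 14+13 = 27
ES_D = max(EF_A=14, EF_C=27) = 27; EF_D = 27+4 = 31
ES_E = 27; EF_E = 27+14 = 41
ES_F = max(EF_B=17, EF_D=31, EF_E=41) = 41; EF_F = 41+13 = 54
Expected project duration μ = 54 weeks. Critical path: A → C → E → F.

Variance along critical path = 0.444 + 7.111 + 4.000 + 1.778 = 13.333; σ = √13.333 = 3.651 weeks.
Z = (61 − 54) / 3.651 = 1.917
P(T ≤ 61) = Φ(1.917) ≈ 0.972

0.972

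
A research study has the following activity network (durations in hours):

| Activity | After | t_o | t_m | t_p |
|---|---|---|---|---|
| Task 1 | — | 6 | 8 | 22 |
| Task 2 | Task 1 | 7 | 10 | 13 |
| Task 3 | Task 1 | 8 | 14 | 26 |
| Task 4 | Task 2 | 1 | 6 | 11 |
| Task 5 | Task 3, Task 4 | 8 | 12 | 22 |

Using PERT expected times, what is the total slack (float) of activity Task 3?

te_Task 1 = (6 + 4·8 + 22)/6 = 60/6 = 10
te_Task 2 = (7 + 4·10 + 13)/6 = 60/6 = 10
te_Task 3 = (8 + 4·14 + 26)/6 = 90/6 = 15
te_Task 4 = (1 + 4·6 + 11)/6 = 36/6 = 6
te_Task 5 = (8 + 4·12 + 22)/6 = 78/6 = 13

Forward pass:
ES_Task 1 = 0; EF_Task 1 = 10
ES_Task 2 = 10; EF_Task 2 = 10+10 = 20
ES_Task 3 = 10; EF_Task 3 = 10+15 = 25
ES_Task 4 = 20; EF_Task 4 = 20+6 = 26
ES_Task 5 = max(EF_Task 3=25, EF_Task 4=26) = 26; EF_Task 5 = 26+13 = 39
Expected project duration μ = 39 hours. Critical path: Task 1 → Task 2 → Task 4 → Task 5.

Backward pass:
LF_Task 5 = 39; LS_Task 5 = 39−13 = 26
LF_Task 4 = LS_Task 5 = 26; LS_Task 4 = 26−6 = 20
LF_Task 3 = LS_Task 5 = 26; LS_Task 3 = 26−15 = 11
LF_Task 2 = LS_Task 4 = 20; LS_Task 2 = 20−10 = 10
LF_Task 1 = min(LS_Task 2=10, LS_Task 3=11) = 10; LS_Task 1 = 10−10 = 0
Slack_Task 3 = LS_Task 3 − ES_Task 3 = 11 − 10 = 1

1 hours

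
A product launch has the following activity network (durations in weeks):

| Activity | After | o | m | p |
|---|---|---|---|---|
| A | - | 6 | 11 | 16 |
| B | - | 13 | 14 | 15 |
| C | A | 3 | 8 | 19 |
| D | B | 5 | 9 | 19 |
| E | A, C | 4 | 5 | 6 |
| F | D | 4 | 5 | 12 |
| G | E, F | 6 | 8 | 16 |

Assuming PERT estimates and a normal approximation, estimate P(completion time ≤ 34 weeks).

te_A = (6 + 4·11 + 16)/6 = 66/6 = 11; σ²_A = ((16−6)/6)² = 2.778
te_B = (13 + 4·14 + 15)/6 = 84/6 = 14; σ²_B = ((15−13)/6)² = 0.111
te_C = (3 + 4·8 + 19)/6 = 54/6 = 9; σ²_C = ((19−3)/6)² = 7.111
te_D = (5 + 4·9 + 19)/6 = 60/6 = 10; σ²_D = ((19−5)/6)² = 5.444
te_E = (4 + 4·5 + 6)/6 = 30/6 = 5; σ²_E = ((6−4)/6)² = 0.111
te_F = (4 + 4·5 + 12)/6 = 36/6 = 6; σ²_F = ((12−4)/6)² = 1.778
te_G = (6 + 4·8 + 16)/6 = 54/6 = 9; σ²_G = ((16−6)/6)² = 2.778

Forward pass:
ES_A = 0; EF_A = 11
ES_B = 0; EF_B = 14
ES_C = 11; EF_C = 11+9 = 20
ES_D = 14; EF_D = 14+10 = 24
ES_E = max(EF_A=11, EF_C=20) = 20; EF_E = 20+5 = 25
ES_F = 24; EF_F = 24+6 = 30
ES_G = max(EF_E=25, EF_F=30) = 30; EF_G = 30+9 = 39
Expected project duration μ = 39 weeks. Critical path: B → D → F → G.

Variance along critical path = 0.111 + 5.444 + 1.778 + 2.778 = 10.111; σ = √10.111 = 3.180 weeks.
Z = (34 − 39) / 3.180 = -1.572
P(T ≤ 34) = Φ(-1.572) ≈ 0.058

0.058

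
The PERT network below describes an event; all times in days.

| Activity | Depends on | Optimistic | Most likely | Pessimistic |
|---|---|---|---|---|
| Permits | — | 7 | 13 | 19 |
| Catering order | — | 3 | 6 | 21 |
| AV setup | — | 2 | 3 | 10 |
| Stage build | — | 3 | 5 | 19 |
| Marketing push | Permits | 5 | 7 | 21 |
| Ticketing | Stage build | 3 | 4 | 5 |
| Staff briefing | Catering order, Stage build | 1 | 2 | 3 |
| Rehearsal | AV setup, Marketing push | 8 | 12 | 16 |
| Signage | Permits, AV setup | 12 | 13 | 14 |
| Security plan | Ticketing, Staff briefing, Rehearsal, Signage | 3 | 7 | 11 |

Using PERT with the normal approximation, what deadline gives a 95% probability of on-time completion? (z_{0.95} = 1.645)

te_Permits = (7 + 4·13 + 19)/6 = 78/6 = 13; σ²_Permits = ((19−7)/6)² = 4.000
te_Catering order = (3 + 4·6 + 21)/6 = 48/6 = 8; σ²_Catering order = ((21−3)/6)² = 9.000
te_AV setup = (2 + 4·3 + 10)/6 = 24/6 = 4; σ²_AV setup = ((10−2)/6)² = 1.778
te_Stage build = (3 + 4·5 + 19)/6 = 42/6 = 7; σ²_Stage build = ((19−3)/6)² = 7.111
te_Marketing push = (5 + 4·7 + 21)/6 = 54/6 = 9; σ²_Marketing push = ((21−5)/6)² = 7.111
te_Ticketing = (3 + 4·4 + 5)/6 = 24/6 = 4; σ²_Ticketing = ((5−3)/6)² = 0.111
te_Staff briefing = (1 + 4·2 + 3)/6 = 12/6 = 2; σ²_Staff briefing = ((3−1)/6)² = 0.111
te_Rehearsal = (8 + 4·12 + 16)/6 = 72/6 = 12; σ²_Rehearsal = ((16−8)/6)² = 1.778
te_Signage = (12 + 4·13 + 14)/6 = 78/6 = 13; σ²_Signage = ((14−12)/6)² = 0.111
te_Security plan = (3 + 4·7 + 11)/6 = 42/6 = 7; σ²_Security plan = ((11−3)/6)² = 1.778

Forward pass:
ES_Permits = 0; EF_Permits = 13
ES_Catering order = 0; EF_Catering order = 8
ES_AV setup = 0; EF_AV setup = 4
ES_Stage build = 0; EF_Stage build = 7
ES_Marketing push = 13; EF_Marketing push = 13+9 = 22
ES_Ticketing = 7; EF_Ticketing = 7+4 = 11
ES_Staff briefing = max(EF_Catering order=8, EF_Stage build=7) = 8; EF_Staff briefing = 8+2 = 10
ES_Rehearsal = max(EF_AV setup=4, EF_Marketing push=22) = 22; EF_Rehearsal = 22+12 = 34
ES_Signage = max(EF_Permits=13, EF_AV setup=4) = 13; EF_Signage = 13+13 = 26
ES_Security plan = max(EF_Ticketing=11, EF_Staff briefing=10, EF_Rehearsal=34, EF_Signage=26) = 34; EF_Security plan = 34+7 = 41
Expected project duration μ = 41 days. Critical path: Permits → Marketing push → Rehearsal → Security plan.

Variance along critical path = 4.000 + 7.111 + 1.778 + 1.778 = 14.667; σ = 3.830 days.
D = μ + z·σ = 41 + 1.645·3.830 = 47.3 days

47.3 days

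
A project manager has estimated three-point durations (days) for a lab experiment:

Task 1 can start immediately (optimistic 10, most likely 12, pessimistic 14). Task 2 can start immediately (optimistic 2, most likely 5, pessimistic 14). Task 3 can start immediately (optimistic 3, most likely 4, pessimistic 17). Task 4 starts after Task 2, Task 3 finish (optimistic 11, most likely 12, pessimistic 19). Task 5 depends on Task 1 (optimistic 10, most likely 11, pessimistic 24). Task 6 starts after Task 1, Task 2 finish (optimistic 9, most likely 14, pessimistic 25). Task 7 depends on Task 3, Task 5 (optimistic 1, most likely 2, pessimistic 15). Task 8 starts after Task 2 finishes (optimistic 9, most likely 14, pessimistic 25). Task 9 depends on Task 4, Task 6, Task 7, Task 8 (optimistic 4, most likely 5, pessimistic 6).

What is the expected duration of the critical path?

34 days

te_Task 1 = (10 + 4·12 + 14)/6 = 72/6 = 12
te_Task 2 = (2 + 4·5 + 14)/6 = 36/6 = 6
te_Task 3 = (3 + 4·4 + 17)/6 = 36/6 = 6
te_Task 4 = (11 + 4·12 + 19)/6 = 78/6 = 13
te_Task 5 = (10 + 4·11 + 24)/6 = 78/6 = 13
te_Task 6 = (9 + 4·14 + 25)/6 = 90/6 = 15
te_Task 7 = (1 + 4·2 + 15)/6 = 24/6 = 4
te_Task 8 = (9 + 4·14 + 25)/6 = 90/6 = 15
te_Task 9 = (4 + 4·5 + 6)/6 = 30/6 = 5

Forward pass:
ES_Task 1 = 0; EF_Task 1 = 12
ES_Task 2 = 0; EF_Task 2 = 6
ES_Task 3 = 0; EF_Task 3 = 6
ES_Task 4 = max(EF_Task 2=6, EF_Task 3=6) = 6; EF_Task 4 = 6+13 = 19
ES_Task 5 = 12; EF_Task 5 = 12+13 = 25
ES_Task 6 = max(EF_Task 1=12, EF_Task 2=6) = 12; EF_Task 6 = 12+15 = 27
ES_Task 7 = max(EF_Task 3=6, EF_Task 5=25) = 25; EF_Task 7 = 25+4 = 29
ES_Task 8 = 6; EF_Task 8 = 6+15 = 21
ES_Task 9 = max(EF_Task 4=19, EF_Task 6=27, EF_Task 7=29, EF_Task 8=21) = 29; EF_Task 9 = 29+5 = 34
Expected project duration μ = 34 days. Critical path: Task 1 → Task 5 → Task 7 → Task 9.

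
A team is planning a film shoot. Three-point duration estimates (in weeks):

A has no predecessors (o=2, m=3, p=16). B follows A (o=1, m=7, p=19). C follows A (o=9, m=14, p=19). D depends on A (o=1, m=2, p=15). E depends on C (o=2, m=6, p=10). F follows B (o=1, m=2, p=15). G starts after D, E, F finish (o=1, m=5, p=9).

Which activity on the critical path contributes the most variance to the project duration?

A

te_A = (2 + 4·3 + 16)/6 = 30/6 = 5; σ²_A = ((16−2)/6)² = 5.444
te_B = (1 + 4·7 + 19)/6 = 48/6 = 8; σ²_B = ((19−1)/6)² = 9.000
te_C = (9 + 4·14 + 19)/6 = 84/6 = 14; σ²_C = ((19−9)/6)² = 2.778
te_D = (1 + 4·2 + 15)/6 = 24/6 = 4; σ²_D = ((15−1)/6)² = 5.444
te_E = (2 + 4·6 + 10)/6 = 36/6 = 6; σ²_E = ((10−2)/6)² = 1.778
te_F = (1 + 4·2 + 15)/6 = 24/6 = 4; σ²_F = ((15−1)/6)² = 5.444
te_G = (1 + 4·5 + 9)/6 = 30/6 = 5; σ²_G = ((9−1)/6)² = 1.778

Forward pass:
ES_A = 0; EF_A = 5
ES_B = 5; EF_B = 5+8 = 13
ES_C = 5; EF_C = 5+14 = 19
ES_D = 5; EF_D = 5+4 = 9
ES_E = 19; EF_E = 19+6 = 25
ES_F = 13; EF_F = 13+4 = 17
ES_G = max(EF_D=9, EF_E=25, EF_F=17) = 25; EF_G = 25+5 = 30
Expected project duration μ = 30 weeks. Critical path: A → C → E → G.

Variances on critical path: σ²_A=5.444, σ²_C=2.778, σ²_E=1.778, σ²_G=1.778.
Largest is σ²_A = 5.444.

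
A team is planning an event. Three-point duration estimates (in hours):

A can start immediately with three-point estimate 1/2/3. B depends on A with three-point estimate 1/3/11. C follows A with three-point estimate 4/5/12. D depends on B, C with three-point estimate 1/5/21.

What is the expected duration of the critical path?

te_A = (1 + 4·2 + 3)/6 = 12/6 = 2
te_B = (1 + 4·3 + 11)/6 = 24/6 = 4
te_C = (4 + 4·5 + 12)/6 = 36/6 = 6
te_D = (1 + 4·5 + 21)/6 = 42/6 = 7

Forward pass:
ES_A = 0; EF_A = 2
ES_B = 2; EF_B = 2+4 = 6
ES_C = 2; EF_C = 2+6 = 8
ES_D = max(EF_B=6, EF_C=8) = 8; EF_D = 8+7 = 15
Expected project duration μ = 15 hours. Critical path: A → C → D.

15 hours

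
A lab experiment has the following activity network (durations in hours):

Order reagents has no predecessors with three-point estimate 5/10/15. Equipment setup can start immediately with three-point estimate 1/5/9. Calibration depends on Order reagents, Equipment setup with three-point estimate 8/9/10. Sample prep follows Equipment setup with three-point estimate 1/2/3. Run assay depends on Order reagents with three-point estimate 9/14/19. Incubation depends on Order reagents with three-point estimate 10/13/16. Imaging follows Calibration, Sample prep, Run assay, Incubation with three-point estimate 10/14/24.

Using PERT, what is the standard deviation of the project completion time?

te_Order reagents = (5 + 4·10 + 15)/6 = 60/6 = 10; σ²_Order reagents = ((15−5)/6)² = 2.778
te_Equipment setup = (1 + 4·5 + 9)/6 = 30/6 = 5; σ²_Equipment setup = ((9−1)/6)² = 1.778
te_Calibration = (8 + 4·9 + 10)/6 = 54/6 = 9; σ²_Calibration = ((10−8)/6)² = 0.111
te_Sample prep = (1 + 4·2 + 3)/6 = 12/6 = 2; σ²_Sample prep = ((3−1)/6)² = 0.111
te_Run assay = (9 + 4·14 + 19)/6 = 84/6 = 14; σ²_Run assay = ((19−9)/6)² = 2.778
te_Incubation = (10 + 4·13 + 16)/6 = 78/6 = 13; σ²_Incubation = ((16−10)/6)² = 1.000
te_Imaging = (10 + 4·14 + 24)/6 = 90/6 = 15; σ²_Imaging = ((24−10)/6)² = 5.444

Forward pass:
ES_Order reagents = 0; EF_Order reagents = 10
ES_Equipment setup = 0; EF_Equipment setup = 5
ES_Calibration = max(EF_Order reagents=10, EF_Equipment setup=5) = 10; EF_Calibration = 10+9 = 19
ES_Sample prep = 5; EF_Sample prep = 5+2 = 7
ES_Run assay = 10; EF_Run assay = 10+14 = 24
ES_Incubation = 10; EF_Incubation = 10+13 = 23
ES_Imaging = max(EF_Calibration=19, EF_Sample prep=7, EF_Run assay=24, EF_Incubation=23) = 24; EF_Imaging = 24+15 = 39
Expected project duration μ = 39 hours. Critical path: Order reagents → Run assay → Imaging.

Variance along critical path = 2.778 + 2.778 + 5.444 = 11.000
σ = √11.000 = 3.317 hours

3.32 hours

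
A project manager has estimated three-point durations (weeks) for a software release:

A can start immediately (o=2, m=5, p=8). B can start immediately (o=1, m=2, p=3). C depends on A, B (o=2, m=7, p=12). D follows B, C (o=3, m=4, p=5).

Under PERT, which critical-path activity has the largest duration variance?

te_A = (2 + 4·5 + 8)/6 = 30/6 = 5; σ²_A = ((8−2)/6)² = 1.000
te_B = (1 + 4·2 + 3)/6 = 12/6 = 2; σ²_B = ((3−1)/6)² = 0.111
te_C = (2 + 4·7 + 12)/6 = 42/6 = 7; σ²_C = ((12−2)/6)² = 2.778
te_D = (3 + 4·4 + 5)/6 = 24/6 = 4; σ²_D = ((5−3)/6)² = 0.111

Forward pass:
ES_A = 0; EF_A = 5
ES_B = 0; EF_B = 2
ES_C = max(EF_A=5, EF_B=2) = 5; EF_C = 5+7 = 12
ES_D = max(EF_B=2, EF_C=12) = 12; EF_D = 12+4 = 16
Expected project duration μ = 16 weeks. Critical path: A → C → D.

Variances on critical path: σ²_A=1.000, σ²_C=2.778, σ²_D=0.111.
Largest is σ²_C = 2.778.

C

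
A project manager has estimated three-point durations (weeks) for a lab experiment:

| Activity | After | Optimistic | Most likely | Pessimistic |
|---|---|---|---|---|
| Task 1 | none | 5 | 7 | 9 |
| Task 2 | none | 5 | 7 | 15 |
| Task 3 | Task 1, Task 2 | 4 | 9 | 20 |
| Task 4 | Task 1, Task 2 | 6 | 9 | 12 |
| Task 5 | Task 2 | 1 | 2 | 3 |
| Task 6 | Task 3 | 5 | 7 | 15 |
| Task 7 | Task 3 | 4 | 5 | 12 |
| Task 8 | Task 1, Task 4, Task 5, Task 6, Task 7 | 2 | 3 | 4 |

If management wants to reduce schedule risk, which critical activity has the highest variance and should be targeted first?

te_Task 1 = (5 + 4·7 + 9)/6 = 42/6 = 7; σ²_Task 1 = ((9−5)/6)² = 0.444
te_Task 2 = (5 + 4·7 + 15)/6 = 48/6 = 8; σ²_Task 2 = ((15−5)/6)² = 2.778
te_Task 3 = (4 + 4·9 + 20)/6 = 60/6 = 10; σ²_Task 3 = ((20−4)/6)² = 7.111
te_Task 4 = (6 + 4·9 + 12)/6 = 54/6 = 9; σ²_Task 4 = ((12−6)/6)² = 1.000
te_Task 5 = (1 + 4·2 + 3)/6 = 12/6 = 2; σ²_Task 5 = ((3−1)/6)² = 0.111
te_Task 6 = (5 + 4·7 + 15)/6 = 48/6 = 8; σ²_Task 6 = ((15−5)/6)² = 2.778
te_Task 7 = (4 + 4·5 + 12)/6 = 36/6 = 6; σ²_Task 7 = ((12−4)/6)² = 1.778
te_Task 8 = (2 + 4·3 + 4)/6 = 18/6 = 3; σ²_Task 8 = ((4−2)/6)² = 0.111

Forward pass:
ES_Task 1 = 0; EF_Task 1 = 7
ES_Task 2 = 0; EF_Task 2 = 8
ES_Task 3 = max(EF_Task 1=7, EF_Task 2=8) = 8; EF_Task 3 = 8+10 = 18
ES_Task 4 = max(EF_Task 1=7, EF_Task 2=8) = 8; EF_Task 4 = 8+9 = 17
ES_Task 5 = 8; EF_Task 5 = 8+2 = 10
ES_Task 6 = 18; EF_Task 6 = 18+8 = 26
ES_Task 7 = 18; EF_Task 7 = 18+6 = 24
ES_Task 8 = max(EF_Task 1=7, EF_Task 4=17, EF_Task 5=10, EF_Task 6=26, EF_Task 7=24) = 26; EF_Task 8 = 26+3 = 29
Expected project duration μ = 29 weeks. Critical path: Task 2 → Task 3 → Task 6 → Task 8.

Variances on critical path: σ²_Task 2=2.778, σ²_Task 3=7.111, σ²_Task 6=2.778, σ²_Task 8=0.111.
Largest is σ²_Task 3 = 7.111.

Task 3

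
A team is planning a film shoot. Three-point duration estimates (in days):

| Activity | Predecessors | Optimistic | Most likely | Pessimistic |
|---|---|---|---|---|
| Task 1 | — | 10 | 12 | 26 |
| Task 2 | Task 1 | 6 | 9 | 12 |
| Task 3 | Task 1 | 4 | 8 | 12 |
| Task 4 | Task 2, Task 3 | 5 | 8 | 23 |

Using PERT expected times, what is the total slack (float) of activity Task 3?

1 days

te_Task 1 = (10 + 4·12 + 26)/6 = 84/6 = 14
te_Task 2 = (6 + 4·9 + 12)/6 = 54/6 = 9
te_Task 3 = (4 + 4·8 + 12)/6 = 48/6 = 8
te_Task 4 = (5 + 4·8 + 23)/6 = 60/6 = 10

Forward pass:
ES_Task 1 = 0; EF_Task 1 = 14
ES_Task 2 = 14; EF_Task 2 = 14+9 = 23
ES_Task 3 = 14; EF_Task 3 = 14+8 = 22
ES_Task 4 = max(EF_Task 2=23, EF_Task 3=22) = 23; EF_Task 4 = 23+10 = 33
Expected project duration μ = 33 days. Critical path: Task 1 → Task 2 → Task 4.

Backward pass:
LF_Task 4 = 33; LS_Task 4 = 33−10 = 23
LF_Task 3 = LS_Task 4 = 23; LS_Task 3 = 23−8 = 15
LF_Task 2 = LS_Task 4 = 23; LS_Task 2 = 23−9 = 14
LF_Task 1 = min(LS_Task 2=14, LS_Task 3=15) = 14; LS_Task 1 = 14−14 = 0
Slack_Task 3 = LS_Task 3 − ES_Task 3 = 15 − 14 = 1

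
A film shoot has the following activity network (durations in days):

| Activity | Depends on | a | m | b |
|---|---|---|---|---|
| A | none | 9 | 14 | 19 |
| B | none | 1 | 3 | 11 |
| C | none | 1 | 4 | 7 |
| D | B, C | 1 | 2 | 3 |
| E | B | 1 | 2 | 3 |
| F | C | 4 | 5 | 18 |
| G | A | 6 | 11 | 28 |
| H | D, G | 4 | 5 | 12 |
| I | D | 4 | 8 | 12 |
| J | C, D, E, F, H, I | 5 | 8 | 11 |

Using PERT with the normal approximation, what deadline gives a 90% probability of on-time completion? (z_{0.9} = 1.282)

te_A = (9 + 4·14 + 19)/6 = 84/6 = 14; σ²_A = ((19−9)/6)² = 2.778
te_B = (1 + 4·3 + 11)/6 = 24/6 = 4; σ²_B = ((11−1)/6)² = 2.778
te_C = (1 + 4·4 + 7)/6 = 24/6 = 4; σ²_C = ((7−1)/6)² = 1.000
te_D = (1 + 4·2 + 3)/6 = 12/6 = 2; σ²_D = ((3−1)/6)² = 0.111
te_E = (1 + 4·2 + 3)/6 = 12/6 = 2; σ²_E = ((3−1)/6)² = 0.111
te_F = (4 + 4·5 + 18)/6 = 42/6 = 7; σ²_F = ((18−4)/6)² = 5.444
te_G = (6 + 4·11 + 28)/6 = 78/6 = 13; σ²_G = ((28−6)/6)² = 13.444
te_H = (4 + 4·5 + 12)/6 = 36/6 = 6; σ²_H = ((12−4)/6)² = 1.778
te_I = (4 + 4·8 + 12)/6 = 48/6 = 8; σ²_I = ((12−4)/6)² = 1.778
te_J = (5 + 4·8 + 11)/6 = 48/6 = 8; σ²_J = ((11−5)/6)² = 1.000

Forward pass:
ES_A = 0; EF_A = 14
ES_B = 0; EF_B = 4
ES_C = 0; EF_C = 4
ES_D = max(EF_B=4, EF_C=4) = 4; EF_D = 4+2 = 6
ES_E = 4; EF_E = 4+2 = 6
ES_F = 4; EF_F = 4+7 = 11
ES_G = 14; EF_G = 14+13 = 27
ES_H = max(EF_D=6, EF_G=27) = 27; EF_H = 27+6 = 33
ES_I = 6; EF_I = 6+8 = 14
ES_J = max(EF_C=4, EF_D=6, EF_E=6, EF_F=11, EF_H=33, EF_I=14) = 33; EF_J = 33+8 = 41
Expected project duration μ = 41 days. Critical path: A → G → H → J.

Variance along critical path = 2.778 + 13.444 + 1.778 + 1.000 = 19.000; σ = 4.359 days.
D = μ + z·σ = 41 + 1.282·4.359 = 46.6 days

46.6 days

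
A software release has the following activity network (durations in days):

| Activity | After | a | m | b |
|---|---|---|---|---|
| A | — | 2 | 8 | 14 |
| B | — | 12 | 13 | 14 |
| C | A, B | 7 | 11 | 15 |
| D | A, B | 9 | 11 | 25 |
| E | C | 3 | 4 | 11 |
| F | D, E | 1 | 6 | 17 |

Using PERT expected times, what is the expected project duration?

36 days

te_A = (2 + 4·8 + 14)/6 = 48/6 = 8
te_B = (12 + 4·13 + 14)/6 = 78/6 = 13
te_C = (7 + 4·11 + 15)/6 = 66/6 = 11
te_D = (9 + 4·11 + 25)/6 = 78/6 = 13
te_E = (3 + 4·4 + 11)/6 = 30/6 = 5
te_F = (1 + 4·6 + 17)/6 = 42/6 = 7

Forward pass:
ES_A = 0; EF_A = 8
ES_B = 0; EF_B = 13
ES_C = max(EF_A=8, EF_B=13) = 13; EF_C = 13+11 = 24
ES_D = max(EF_A=8, EF_B=13) = 13; EF_D = 13+13 = 26
ES_E = 24; EF_E = 24+5 = 29
ES_F = max(EF_D=26, EF_E=29) = 29; EF_F = 29+7 = 36
Expected project duration μ = 36 days. Critical path: B → C → E → F.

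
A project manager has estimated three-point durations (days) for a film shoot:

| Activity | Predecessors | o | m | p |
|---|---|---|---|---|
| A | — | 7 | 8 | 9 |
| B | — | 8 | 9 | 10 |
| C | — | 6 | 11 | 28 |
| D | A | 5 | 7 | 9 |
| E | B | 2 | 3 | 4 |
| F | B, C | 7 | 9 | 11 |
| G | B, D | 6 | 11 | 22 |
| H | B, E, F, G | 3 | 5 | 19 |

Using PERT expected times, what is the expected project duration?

34 days

te_A = (7 + 4·8 + 9)/6 = 48/6 = 8
te_B = (8 + 4·9 + 10)/6 = 54/6 = 9
te_C = (6 + 4·11 + 28)/6 = 78/6 = 13
te_D = (5 + 4·7 + 9)/6 = 42/6 = 7
te_E = (2 + 4·3 + 4)/6 = 18/6 = 3
te_F = (7 + 4·9 + 11)/6 = 54/6 = 9
te_G = (6 + 4·11 + 22)/6 = 72/6 = 12
te_H = (3 + 4·5 + 19)/6 = 42/6 = 7

Forward pass:
ES_A = 0; EF_A = 8
ES_B = 0; EF_B = 9
ES_C = 0; EF_C = 13
ES_D = 8; EF_D = 8+7 = 15
ES_E = 9; EF_E = 9+3 = 12
ES_F = max(EF_B=9, EF_C=13) = 13; EF_F = 13+9 = 22
ES_G = max(EF_B=9, EF_D=15) = 15; EF_G = 15+12 = 27
ES_H = max(EF_B=9, EF_E=12, EF_F=22, EF_G=27) = 27; EF_H = 27+7 = 34
Expected project duration μ = 34 days. Critical path: A → D → G → H.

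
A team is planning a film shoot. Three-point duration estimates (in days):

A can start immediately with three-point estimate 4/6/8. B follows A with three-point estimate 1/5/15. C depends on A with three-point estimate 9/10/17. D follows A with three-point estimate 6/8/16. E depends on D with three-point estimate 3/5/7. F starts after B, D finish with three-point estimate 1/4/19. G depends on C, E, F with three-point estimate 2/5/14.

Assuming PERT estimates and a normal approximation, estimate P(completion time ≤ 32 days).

te_A = (4 + 4·6 + 8)/6 = 36/6 = 6; σ²_A = ((8−4)/6)² = 0.444
te_B = (1 + 4·5 + 15)/6 = 36/6 = 6; σ²_B = ((15−1)/6)² = 5.444
te_C = (9 + 4·10 + 17)/6 = 66/6 = 11; σ²_C = ((17−9)/6)² = 1.778
te_D = (6 + 4·8 + 16)/6 = 54/6 = 9; σ²_D = ((16−6)/6)² = 2.778
te_E = (3 + 4·5 + 7)/6 = 30/6 = 5; σ²_E = ((7−3)/6)² = 0.444
te_F = (1 + 4·4 + 19)/6 = 36/6 = 6; σ²_F = ((19−1)/6)² = 9.000
te_G = (2 + 4·5 + 14)/6 = 36/6 = 6; σ²_G = ((14−2)/6)² = 4.000

Forward pass:
ES_A = 0; EF_A = 6
ES_B = 6; EF_B = 6+6 = 12
ES_C = 6; EF_C = 6+11 = 17
ES_D = 6; EF_D = 6+9 = 15
ES_E = 15; EF_E = 15+5 = 20
ES_F = max(EF_B=12, EF_D=15) = 15; EF_F = 15+6 = 21
ES_G = max(EF_C=17, EF_E=20, EF_F=21) = 21; EF_G = 21+6 = 27
Expected project duration μ = 27 days. Critical path: A → D → F → G.

Variance along critical path = 0.444 + 2.778 + 9.000 + 4.000 = 16.222; σ = √16.222 = 4.028 days.
Z = (32 − 27) / 4.028 = 1.241
P(T ≤ 32) = Φ(1.241) ≈ 0.893

0.893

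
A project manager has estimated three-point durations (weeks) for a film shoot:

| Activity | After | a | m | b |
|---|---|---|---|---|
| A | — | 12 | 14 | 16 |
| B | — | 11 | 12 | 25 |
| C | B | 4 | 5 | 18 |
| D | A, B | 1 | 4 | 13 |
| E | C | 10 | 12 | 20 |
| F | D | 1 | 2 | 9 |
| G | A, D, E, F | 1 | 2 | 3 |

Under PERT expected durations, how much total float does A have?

te_A = (12 + 4·14 + 16)/6 = 84/6 = 14
te_B = (11 + 4·12 + 25)/6 = 84/6 = 14
te_C = (4 + 4·5 + 18)/6 = 42/6 = 7
te_D = (1 + 4·4 + 13)/6 = 30/6 = 5
te_E = (10 + 4·12 + 20)/6 = 78/6 = 13
te_F = (1 + 4·2 + 9)/6 = 18/6 = 3
te_G = (1 + 4·2 + 3)/6 = 12/6 = 2

Forward pass:
ES_A = 0; EF_A = 14
ES_B = 0; EF_B = 14
ES_C = 14; EF_C = 14+7 = 21
ES_D = max(EF_A=14, EF_B=14) = 14; EF_D = 14+5 = 19
ES_E = 21; EF_E = 21+13 = 34
ES_F = 19; EF_F = 19+3 = 22
ES_G = max(EF_A=14, EF_D=19, EF_E=34, EF_F=22) = 34; EF_G = 34+2 = 36
Expected project duration μ = 36 weeks. Critical path: B → C → E → G.

Backward pass:
LF_G = 36; LS_G = 36−2 = 34
LF_F = LS_G = 34; LS_F = 34−3 = 31
LF_E = LS_G = 34; LS_E = 34−13 = 21
LF_D = min(LS_F=31, LS_G=34) = 31; LS_D = 31−5 = 26
LF_C = LS_E = 21; LS_C = 21−7 = 14
LF_B = min(LS_C=14, LS_D=26) = 14; LS_B = 14−14 = 0
LF_A = min(LS_D=26, LS_G=34) = 26; LS_A = 26−14 = 12
Slack_A = LS_A − ES_A = 12 − 0 = 12

12 weeks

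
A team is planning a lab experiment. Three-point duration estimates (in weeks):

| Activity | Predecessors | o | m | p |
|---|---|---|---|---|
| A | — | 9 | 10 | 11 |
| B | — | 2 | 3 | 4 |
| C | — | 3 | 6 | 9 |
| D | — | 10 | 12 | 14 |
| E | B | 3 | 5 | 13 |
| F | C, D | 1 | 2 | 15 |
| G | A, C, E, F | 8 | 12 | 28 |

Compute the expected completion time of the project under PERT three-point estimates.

te_A = (9 + 4·10 + 11)/6 = 60/6 = 10
te_B = (2 + 4·3 + 4)/6 = 18/6 = 3
te_C = (3 + 4·6 + 9)/6 = 36/6 = 6
te_D = (10 + 4·12 + 14)/6 = 72/6 = 12
te_E = (3 + 4·5 + 13)/6 = 36/6 = 6
te_F = (1 + 4·2 + 15)/6 = 24/6 = 4
te_G = (8 + 4·12 + 28)/6 = 84/6 = 14

Forward pass:
ES_A = 0; EF_A = 10
ES_B = 0; EF_B = 3
ES_C = 0; EF_C = 6
ES_D = 0; EF_D = 12
ES_E = 3; EF_E = 3+6 = 9
ES_F = max(EF_C=6, EF_D=12) = 12; EF_F = 12+4 = 16
ES_G = max(EF_A=10, EF_C=6, EF_E=9, EF_F=16) = 16; EF_G = 16+14 = 30
Expected project duration μ = 30 weeks. Critical path: D → F → G.

30 weeks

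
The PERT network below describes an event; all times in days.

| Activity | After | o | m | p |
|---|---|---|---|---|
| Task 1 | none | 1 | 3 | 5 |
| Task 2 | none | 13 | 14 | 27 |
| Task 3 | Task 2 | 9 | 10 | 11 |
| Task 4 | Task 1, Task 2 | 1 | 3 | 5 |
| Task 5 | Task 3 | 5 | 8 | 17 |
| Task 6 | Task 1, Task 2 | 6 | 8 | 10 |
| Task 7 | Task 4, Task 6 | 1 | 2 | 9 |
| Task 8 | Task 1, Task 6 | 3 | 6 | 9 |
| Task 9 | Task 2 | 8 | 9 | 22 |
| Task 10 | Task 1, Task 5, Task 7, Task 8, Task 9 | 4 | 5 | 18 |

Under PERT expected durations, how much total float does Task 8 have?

5 days

te_Task 1 = (1 + 4·3 + 5)/6 = 18/6 = 3
te_Task 2 = (13 + 4·14 + 27)/6 = 96/6 = 16
te_Task 3 = (9 + 4·10 + 11)/6 = 60/6 = 10
te_Task 4 = (1 + 4·3 + 5)/6 = 18/6 = 3
te_Task 5 = (5 + 4·8 + 17)/6 = 54/6 = 9
te_Task 6 = (6 + 4·8 + 10)/6 = 48/6 = 8
te_Task 7 = (1 + 4·2 + 9)/6 = 18/6 = 3
te_Task 8 = (3 + 4·6 + 9)/6 = 36/6 = 6
te_Task 9 = (8 + 4·9 + 22)/6 = 66/6 = 11
te_Task 10 = (4 + 4·5 + 18)/6 = 42/6 = 7

Forward pass:
ES_Task 1 = 0; EF_Task 1 = 3
ES_Task 2 = 0; EF_Task 2 = 16
ES_Task 3 = 16; EF_Task 3 = 16+10 = 26
ES_Task 4 = max(EF_Task 1=3, EF_Task 2=16) = 16; EF_Task 4 = 16+3 = 19
ES_Task 5 = 26; EF_Task 5 = 26+9 = 35
ES_Task 6 = max(EF_Task 1=3, EF_Task 2=16) = 16; EF_Task 6 = 16+8 = 24
ES_Task 7 = max(EF_Task 4=19, EF_Task 6=24) = 24; EF_Task 7 = 24+3 = 27
ES_Task 8 = max(EF_Task 1=3, EF_Task 6=24) = 24; EF_Task 8 = 24+6 = 30
ES_Task 9 = 16; EF_Task 9 = 16+11 = 27
ES_Task 10 = max(EF_Task 1=3, EF_Task 5=35, EF_Task 7=27, EF_Task 8=30, EF_Task 9=27) = 35; EF_Task 10 = 35+7 = 42
Expected project duration μ = 42 days. Critical path: Task 2 → Task 3 → Task 5 → Task 10.

Backward pass:
LF_Task 10 = 42; LS_Task 10 = 42−7 = 35
LF_Task 9 = LS_Task 10 = 35; LS_Task 9 = 35−11 = 24
LF_Task 8 = LS_Task 10 = 35; LS_Task 8 = 35−6 = 29
LF_Task 7 = LS_Task 10 = 35; LS_Task 7 = 35−3 = 32
LF_Task 6 = min(LS_Task 7=32, LS_Task 8=29) = 29; LS_Task 6 = 29−8 = 21
LF_Task 5 = LS_Task 10 = 35; LS_Task 5 = 35−9 = 26
LF_Task 4 = LS_Task 7 = 32; LS_Task 4 = 32−3 = 29
LF_Task 3 = LS_Task 5 = 26; LS_Task 3 = 26−10 = 16
LF_Task 2 = min(LS_Task 3=16, LS_Task 4=29, LS_Task 6=21, LS_Task 9=24) = 16; LS_Task 2 = 16−16 = 0
LF_Task 1 = min(LS_Task 4=29, LS_Task 6=21, LS_Task 8=29, LS_Task 10=35) = 21; LS_Task 1 = 21−3 = 18
Slack_Task 8 = LS_Task 8 − ES_Task 8 = 29 − 24 = 5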